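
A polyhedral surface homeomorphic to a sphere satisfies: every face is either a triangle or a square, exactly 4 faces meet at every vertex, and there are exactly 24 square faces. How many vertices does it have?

30

Let x be the number of triangles; then F = 24 + x.
Edge–face incidences: 2E = 4·24 + 3·x = 96 + 3x.
Every vertex has degree 4, so 4V = 2E.
Euler: V − E + F = 2 ⇒ (2E)/4 − E + (24 + x) = 2.
Multiply by 8: 2·(2E) − 4·(2E) + 8·(24 + x) = 16, i.e. 192 + 8x − 2·(96 + 3x) = 16.
Collecting terms: 2x = 16, so x = 8.
Then 2E = 96 + 3·8 = 120, so E = 60, V = 2E/4 = 30, F = 24 + 8 = 32.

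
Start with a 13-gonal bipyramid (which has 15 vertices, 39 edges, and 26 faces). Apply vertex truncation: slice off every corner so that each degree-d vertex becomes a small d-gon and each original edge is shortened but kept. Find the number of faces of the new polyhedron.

41

Truncation replaces each original edge-end by a new vertex, so V′ = 2E = 78.
Each original edge survives, and each old vertex of degree d contributes d new edges; summing degrees gives Σd = 2E, so E′ = E + 2E = 3E = 117.
Each original face survives and each original vertex becomes one new face: F′ = F + V = 41.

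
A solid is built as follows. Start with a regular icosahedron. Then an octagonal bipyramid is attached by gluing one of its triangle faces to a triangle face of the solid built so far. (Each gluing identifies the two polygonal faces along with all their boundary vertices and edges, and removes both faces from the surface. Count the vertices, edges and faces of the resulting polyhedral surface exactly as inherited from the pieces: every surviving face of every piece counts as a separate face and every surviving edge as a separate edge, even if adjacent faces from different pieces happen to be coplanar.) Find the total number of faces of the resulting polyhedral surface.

34

A regular icosahedron: V=12, E=30, F=20.
Attach an octagonal bipyramid (V=10, E=24, F=16) along a 3-gon: merge 3 vertices and 3 edges, delete both glued faces → V=19, E=51, F=34.
Check: V − E + F = 19 − 51 + 34 = 2.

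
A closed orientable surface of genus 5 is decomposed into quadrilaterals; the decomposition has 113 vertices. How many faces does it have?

χ = 2 − 2·5 = -8, and every face is a square so 4F = 2E.
V − E + F = -8 with E = 4F/2 gives 113 − (4/2 − 1)·F = -8, so F = 121 and E = 242.

121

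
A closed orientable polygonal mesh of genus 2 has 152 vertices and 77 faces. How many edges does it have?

231

For a closed orientable surface of genus 2, χ = 2 − 2·2 = -2.
E = V + F − (-2) = 152 + 77 − (-2) = 231.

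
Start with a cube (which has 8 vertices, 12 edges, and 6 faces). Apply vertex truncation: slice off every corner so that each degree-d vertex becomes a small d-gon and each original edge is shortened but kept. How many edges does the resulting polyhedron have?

Truncation replaces each original edge-end by a new vertex, so V′ = 2E = 24.
Each original edge survives, and each old vertex of degree d contributes d new edges; summing degrees gives Σd = 2E, so E′ = E + 2E = 3E = 36.
Each original face survives and each original vertex becomes one new face: F′ = F + V = 14.

36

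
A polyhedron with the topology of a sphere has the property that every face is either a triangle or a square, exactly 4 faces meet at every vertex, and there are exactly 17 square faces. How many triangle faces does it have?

8

Let x be the number of triangles; then F = 17 + x.
Edge–face incidences: 2E = 4·17 + 3·x = 68 + 3x.
Every vertex has degree 4, so 4V = 2E.
Euler: V − E + F = 2 ⇒ (2E)/4 − E + (17 + x) = 2.
Multiply by 8: 2·(2E) − 4·(2E) + 8·(17 + x) = 16, i.e. 136 + 8x − 2·(68 + 3x) = 16.
Collecting terms: 2x = 16, so x = 8.
Then 2E = 68 + 3·8 = 92, so E = 46, V = 2E/4 = 23, F = 17 + 8 = 25.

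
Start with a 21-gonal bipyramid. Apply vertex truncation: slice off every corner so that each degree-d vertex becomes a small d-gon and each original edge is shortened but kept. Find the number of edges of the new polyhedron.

The base solid has V = 23, E = 63, F = 42.
Truncation replaces each original edge-end by a new vertex, so V′ = 2E = 126.
Each original edge survives, and each old vertex of degree d contributes d new edges; summing degrees gives Σd = 2E, so E′ = E + 2E = 3E = 189.
Each original face survives and each original vertex becomes one new face: F′ = F + V = 65.

189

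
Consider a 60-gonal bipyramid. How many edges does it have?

A bipyramid over an n-gon has 2n triangular faces and n + 2 vertices: V = 60 + 2 = 62, E = 3·60 = 180, F = 2·60 = 120.

180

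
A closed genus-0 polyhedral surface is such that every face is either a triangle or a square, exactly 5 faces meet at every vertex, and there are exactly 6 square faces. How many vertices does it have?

Let x be the number of triangles; then F = 6 + x.
Edge–face incidences: 2E = 4·6 + 3·x = 24 + 3x.
Every vertex has degree 5, so 5V = 2E.
Euler: V − E + F = 2 ⇒ (2E)/5 − E + (6 + x) = 2.
Multiply by 10: 2·(2E) − 5·(2E) + 10·(6 + x) = 20, i.e. 60 + 10x − 3·(24 + 3x) = 20.
Collecting terms: x − 12 = 20, so x = 32.
Then 2E = 24 + 3·32 = 120, so E = 60, V = 2E/5 = 24, F = 6 + 32 = 38.

24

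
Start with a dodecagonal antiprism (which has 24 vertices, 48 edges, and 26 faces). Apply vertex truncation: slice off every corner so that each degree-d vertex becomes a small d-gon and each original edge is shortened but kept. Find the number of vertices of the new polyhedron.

Truncation replaces each original edge-end by a new vertex, so V′ = 2E = 96.
Each original edge survives, and each old vertex of degree d contributes d new edges; summing degrees gives Σd = 2E, so E′ = E + 2E = 3E = 144.
Each original face survives and each original vertex becomes one new face: F′ = F + V = 50.

96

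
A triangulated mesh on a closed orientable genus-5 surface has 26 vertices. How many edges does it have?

102

χ = 2 − 2·5 = -8, and every face is a triangle so 3F = 2E.
V − E + F = -8 with E = 3F/2 gives 26 − (3/2 − 1)·F = -8, so F = 68 and E = 102.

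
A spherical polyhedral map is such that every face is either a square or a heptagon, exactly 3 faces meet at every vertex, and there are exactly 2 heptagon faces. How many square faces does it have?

7

Let x be the number of squares; then F = 2 + x.
Edge–face incidences: 2E = 7·2 + 4·x = 14 + 4x.
Every vertex has degree 3, so 3V = 2E.
Euler: V − E + F = 2 ⇒ (2E)/3 − E + (2 + x) = 2.
Multiply by 6: 2·(2E) − 3·(2E) + 6·(2 + x) = 12, i.e. 12 + 6x − (14 + 4x) = 12.
Collecting terms: 2x − 2 = 12, so 2x = 14, so x = 7.
Then 2E = 14 + 4·7 = 42, so E = 21, V = 2E/3 = 14, F = 2 + 7 = 9.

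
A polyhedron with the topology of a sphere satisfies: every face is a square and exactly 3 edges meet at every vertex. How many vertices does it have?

Each face has 4 edges and each edge borders two faces, so 2E = 4F.
Each vertex has degree 3, so 3V = 2E and hence V = 4F/3.
Euler: V − E + F = 2 ⇒ (4F/3) − (4F/2) + F = 2.
Multiply by 6: (8 − 12 + 6)F = 12, i.e. 2F = 12.
So F = 6, E = 4·6/2 = 12, V = 4·6/3 = 8.

8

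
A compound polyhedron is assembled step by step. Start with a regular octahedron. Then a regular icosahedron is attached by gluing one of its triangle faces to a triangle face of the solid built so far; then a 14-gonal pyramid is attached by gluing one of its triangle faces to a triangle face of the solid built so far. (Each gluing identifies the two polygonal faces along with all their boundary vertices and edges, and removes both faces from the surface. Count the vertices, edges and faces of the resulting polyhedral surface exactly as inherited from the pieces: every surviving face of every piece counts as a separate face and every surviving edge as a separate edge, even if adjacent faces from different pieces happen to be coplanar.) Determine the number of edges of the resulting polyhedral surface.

A regular octahedron: V=6, E=12, F=8.
Attach a regular icosahedron (V=12, E=30, F=20) along a 3-gon: merge 3 vertices and 3 edges, delete both glued faces → V=15, E=39, F=26.
Attach a 14-gonal pyramid (V=15, E=28, F=15) along a 3-gon: merge 3 vertices and 3 edges, delete both glued faces → V=27, E=64, F=39.
Check: V − E + F = 27 − 64 + 39 = 2.

64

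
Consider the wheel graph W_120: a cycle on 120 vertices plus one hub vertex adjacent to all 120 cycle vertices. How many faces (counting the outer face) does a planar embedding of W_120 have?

121

W_120 has V = 120 + 1 = 121 vertices and E = 2·120 = 240 edges.
By Euler's formula F = 2 − V + E = 2 − 121 + 240 = 121.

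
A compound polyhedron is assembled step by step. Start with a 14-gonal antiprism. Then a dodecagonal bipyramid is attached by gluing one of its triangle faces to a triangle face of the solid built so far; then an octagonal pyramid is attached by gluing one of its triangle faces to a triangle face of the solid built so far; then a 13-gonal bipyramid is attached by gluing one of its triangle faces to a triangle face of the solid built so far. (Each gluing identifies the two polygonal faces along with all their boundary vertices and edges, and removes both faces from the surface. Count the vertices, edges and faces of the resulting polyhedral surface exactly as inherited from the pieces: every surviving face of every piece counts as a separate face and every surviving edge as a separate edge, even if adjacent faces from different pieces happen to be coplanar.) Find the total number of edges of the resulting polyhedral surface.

138

A 14-gonal antiprism: V=28, E=56, F=30.
Attach a dodecagonal bipyramid (V=14, E=36, F=24) along a 3-gon: merge 3 vertices and 3 edges, delete both glued faces → V=39, E=89, F=52.
Attach an octagonal pyramid (V=9, E=16, F=9) along a 3-gon: merge 3 vertices and 3 edges, delete both glued faces → V=45, E=102, F=59.
Attach a 13-gonal bipyramid (V=15, E=39, F=26) along a 3-gon: merge 3 vertices and 3 edges, delete both glued faces → V=57, E=138, F=83.
Check: V − E + F = 57 − 138 + 83 = 2.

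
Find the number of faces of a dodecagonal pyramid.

13

A pyramid on an n-gon base has one n-gon and n triangles: V = 12 + 1 = 13, E = 2·12 = 24, F = 12 + 1 = 13.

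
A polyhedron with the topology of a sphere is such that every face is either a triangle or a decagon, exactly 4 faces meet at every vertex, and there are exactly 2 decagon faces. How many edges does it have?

Let x be the number of triangles; then F = 2 + x.
Edge–face incidences: 2E = 10·2 + 3·x = 20 + 3x.
Every vertex has degree 4, so 4V = 2E.
Euler: V − E + F = 2 ⇒ (2E)/4 − E + (2 + x) = 2.
Multiply by 8: 2·(2E) − 4·(2E) + 8·(2 + x) = 16, i.e. 16 + 8x − 2·(20 + 3x) = 16.
Collecting terms: 2x − 24 = 16, so 2x = 40, so x = 20.
Then 2E = 20 + 3·20 = 80, so E = 40, V = 2E/4 = 20, F = 2 + 20 = 22.

40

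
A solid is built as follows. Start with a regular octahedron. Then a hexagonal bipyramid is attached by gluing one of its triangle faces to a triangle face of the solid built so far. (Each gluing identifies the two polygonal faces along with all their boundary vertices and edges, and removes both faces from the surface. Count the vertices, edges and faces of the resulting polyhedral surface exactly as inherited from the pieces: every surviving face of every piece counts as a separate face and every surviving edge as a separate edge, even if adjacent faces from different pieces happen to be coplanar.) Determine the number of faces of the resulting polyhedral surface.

18

A regular octahedron: V=6, E=12, F=8.
Attach a hexagonal bipyramid (V=8, E=18, F=12) along a 3-gon: merge 3 vertices and 3 edges, delete both glued faces → V=11, E=27, F=18.
Check: V − E + F = 11 − 27 + 18 = 2.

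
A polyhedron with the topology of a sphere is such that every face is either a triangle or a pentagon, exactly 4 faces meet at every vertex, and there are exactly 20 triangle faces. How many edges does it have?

Let x be the number of pentagons; then F = 20 + x.
Edge–face incidences: 2E = 3·20 + 5·x = 60 + 5x.
Every vertex has degree 4, so 4V = 2E.
Euler: V − E + F = 2 ⇒ (2E)/4 − E + (20 + x) = 2.
Multiply by 8: 2·(2E) − 4·(2E) + 8·(20 + x) = 16, i.e. 160 + 8x − 2·(60 + 5x) = 16.
Collecting terms: −2x + 40 = 16, so −2x = −24, so x = 12.
Then 2E = 60 + 5·12 = 120, so E = 60, V = 2E/4 = 30, F = 20 + 12 = 32.

60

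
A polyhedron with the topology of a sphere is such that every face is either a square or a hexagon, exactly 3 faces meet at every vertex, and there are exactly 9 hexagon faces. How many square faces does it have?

Let x be the number of squares; then F = 9 + x.
Edge–face incidences: 2E = 6·9 + 4·x = 54 + 4x.
Every vertex has degree 3, so 3V = 2E.
Euler: V − E + F = 2 ⇒ (2E)/3 − E + (9 + x) = 2.
Multiply by 6: 2·(2E) − 3·(2E) + 6·(9 + x) = 12, i.e. 54 + 6x − (54 + 4x) = 12.
Collecting terms: 2x = 12, so x = 6.
Then 2E = 54 + 4·6 = 78, so E = 39, V = 2E/3 = 26, F = 9 + 6 = 15.

6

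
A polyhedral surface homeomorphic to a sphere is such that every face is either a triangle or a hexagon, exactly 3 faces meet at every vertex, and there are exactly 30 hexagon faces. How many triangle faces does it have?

Let x be the number of triangles; then F = 30 + x.
Edge–face incidences: 2E = 6·30 + 3·x = 180 + 3x.
Every vertex has degree 3, so 3V = 2E.
Euler: V − E + F = 2 ⇒ (2E)/3 − E + (30 + x) = 2.
Multiply by 6: 2·(2E) − 3·(2E) + 6·(30 + x) = 12, i.e. 180 + 6x − (180 + 3x) = 12.
Collecting terms: 3x = 12, so x = 4.
Then 2E = 180 + 3·4 = 192, so E = 96, V = 2E/3 = 64, F = 30 + 4 = 34.

4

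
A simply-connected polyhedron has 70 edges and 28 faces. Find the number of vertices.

44

Here V − E + F = 2.
V = 2 + E − F = 2 + 70 − 28 = 44.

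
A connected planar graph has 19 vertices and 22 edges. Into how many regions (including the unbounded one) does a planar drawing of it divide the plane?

Euler's formula for a connected plane graph: V − E + F = 2, so F = 2 − 19 + 22 = 5.

5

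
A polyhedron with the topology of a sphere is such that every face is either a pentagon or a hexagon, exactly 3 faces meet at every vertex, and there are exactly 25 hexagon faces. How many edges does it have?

105

Let x be the number of pentagons; then F = 25 + x.
Edge–face incidences: 2E = 6·25 + 5·x = 150 + 5x.
Every vertex has degree 3, so 3V = 2E.
Euler: V − E + F = 2 ⇒ (2E)/3 − E + (25 + x) = 2.
Multiply by 6: 2·(2E) − 3·(2E) + 6·(25 + x) = 12, i.e. 150 + 6x − (150 + 5x) = 12.
Collecting terms: x = 12.
Then 2E = 150 + 5·12 = 210, so E = 105, V = 2E/3 = 70, F = 25 + 12 = 37.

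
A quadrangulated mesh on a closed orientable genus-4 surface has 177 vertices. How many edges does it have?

366

χ = 2 − 2·4 = -6, and every face is a square so 4F = 2E.
V − E + F = -6 with E = 4F/2 gives 177 − (4/2 − 1)·F = -6, so F = 183 and E = 366.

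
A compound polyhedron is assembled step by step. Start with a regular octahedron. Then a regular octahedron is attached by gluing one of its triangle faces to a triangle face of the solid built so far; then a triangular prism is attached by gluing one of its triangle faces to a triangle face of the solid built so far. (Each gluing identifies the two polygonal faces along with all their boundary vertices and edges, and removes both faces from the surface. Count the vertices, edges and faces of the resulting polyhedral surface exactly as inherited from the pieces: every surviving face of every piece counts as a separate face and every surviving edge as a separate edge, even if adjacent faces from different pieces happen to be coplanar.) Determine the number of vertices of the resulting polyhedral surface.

12

A regular octahedron: V=6, E=12, F=8.
Attach a regular octahedron (V=6, E=12, F=8) along a 3-gon: merge 3 vertices and 3 edges, delete both glued faces → V=9, E=21, F=14.
Attach a triangular prism (V=6, E=9, F=5) along a 3-gon: merge 3 vertices and 3 edges, delete both glued faces → V=12, E=27, F=17.
Check: V − E + F = 12 − 27 + 17 = 2.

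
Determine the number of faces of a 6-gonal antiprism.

An antiprism on an n-gon has two n-gon caps and 2n triangles: V = 2·6 = 12, E = 4·6 = 24, F = 2·6 + 2 = 14.
Check: V − E + F = 12 − 24 + 14 = 2.

14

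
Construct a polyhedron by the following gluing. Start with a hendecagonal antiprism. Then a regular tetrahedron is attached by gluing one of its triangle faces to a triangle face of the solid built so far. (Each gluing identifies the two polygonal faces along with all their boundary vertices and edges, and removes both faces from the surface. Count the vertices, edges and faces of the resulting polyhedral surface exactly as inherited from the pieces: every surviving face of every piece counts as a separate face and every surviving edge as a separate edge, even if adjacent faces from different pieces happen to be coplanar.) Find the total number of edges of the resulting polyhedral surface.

47

A hendecagonal antiprism: V=22, E=44, F=24.
Attach a regular tetrahedron (V=4, E=6, F=4) along a 3-gon: merge 3 vertices and 3 edges, delete both glued faces → V=23, E=47, F=26.
Check: V − E + F = 23 − 47 + 26 = 2.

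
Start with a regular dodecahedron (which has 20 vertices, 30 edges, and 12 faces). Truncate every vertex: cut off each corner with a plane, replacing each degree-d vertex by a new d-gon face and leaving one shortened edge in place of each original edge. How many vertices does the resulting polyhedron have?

60

Truncation replaces each original edge-end by a new vertex, so V′ = 2E = 60.
Each original edge survives, and each old vertex of degree d contributes d new edges; summing degrees gives Σd = 2E, so E′ = E + 2E = 3E = 90.
Each original face survives and each original vertex becomes one new face: F′ = F + V = 32.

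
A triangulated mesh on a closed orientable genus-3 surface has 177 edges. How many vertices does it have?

χ = 2 − 2·3 = -4, and every face is a triangle so 3F = 2E.
F = 2E/3 = 118. Then V = -4 + E − F = -4 + 177 − 118 = 55.

55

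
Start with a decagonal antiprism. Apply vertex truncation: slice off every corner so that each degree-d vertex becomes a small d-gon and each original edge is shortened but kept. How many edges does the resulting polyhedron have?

The base solid has V = 20, E = 40, F = 22.
Truncation replaces each original edge-end by a new vertex, so V′ = 2E = 80.
Each original edge survives, and each old vertex of degree d contributes d new edges; summing degrees gives Σd = 2E, so E′ = E + 2E = 3E = 120.
Each original face survives and each original vertex becomes one new face: F′ = F + V = 42.

120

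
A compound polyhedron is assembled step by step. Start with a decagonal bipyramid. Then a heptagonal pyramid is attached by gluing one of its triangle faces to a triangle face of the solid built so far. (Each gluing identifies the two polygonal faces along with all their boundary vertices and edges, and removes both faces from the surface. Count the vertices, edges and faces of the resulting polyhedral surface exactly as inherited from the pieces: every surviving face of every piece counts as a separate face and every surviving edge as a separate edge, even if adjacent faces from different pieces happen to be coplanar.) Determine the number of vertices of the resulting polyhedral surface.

A decagonal bipyramid: V=12, E=30, F=20.
Attach a heptagonal pyramid (V=8, E=14, F=8) along a 3-gon: merge 3 vertices and 3 edges, delete both glued faces → V=17, E=41, F=26.
Check: V − E + F = 17 − 41 + 26 = 2.

17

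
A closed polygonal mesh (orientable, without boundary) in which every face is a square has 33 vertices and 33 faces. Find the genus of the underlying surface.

1

Every face is a square, so 2E = 4·33 = 132, giving E = 66.
χ = V − E + F = 33 − 66 + 33 = 0.
For a closed orientable surface χ = 2 − 2g, so g = (2 − (0))/2 = 1.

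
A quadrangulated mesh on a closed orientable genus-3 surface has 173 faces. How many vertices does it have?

χ = 2 − 2·3 = -4, and every face is a square so 4F = 2E.
E = 4·173/2 = 346. Then V = -4 + E − F = -4 + 346 − 173 = 169.

169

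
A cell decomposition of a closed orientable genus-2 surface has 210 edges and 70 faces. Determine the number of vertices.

138

For a closed orientable surface of genus 2, χ = 2 − 2·2 = -2.
V = -2 + E − F = -2 + 210 − 70 = 138.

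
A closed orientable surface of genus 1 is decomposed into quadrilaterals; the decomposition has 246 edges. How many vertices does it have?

123

χ = 2 − 2·1 = 0, and every face is a square so 4F = 2E.
F = 2E/4 = 123. Then V = 0 + E − F = 0 + 246 − 123 = 123.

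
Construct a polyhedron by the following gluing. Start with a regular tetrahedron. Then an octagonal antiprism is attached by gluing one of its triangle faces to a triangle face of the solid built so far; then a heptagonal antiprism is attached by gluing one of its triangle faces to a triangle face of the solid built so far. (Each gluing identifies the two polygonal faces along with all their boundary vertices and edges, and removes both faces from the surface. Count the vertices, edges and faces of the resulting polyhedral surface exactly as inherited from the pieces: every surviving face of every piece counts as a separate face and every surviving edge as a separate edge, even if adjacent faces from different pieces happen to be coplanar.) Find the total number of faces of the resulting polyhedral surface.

A regular tetrahedron: V=4, E=6, F=4.
Attach an octagonal antiprism (V=16, E=32, F=18) along a 3-gon: merge 3 vertices and 3 edges, delete both glued faces → V=17, E=35, F=20.
Attach a heptagonal antiprism (V=14, E=28, F=16) along a 3-gon: merge 3 vertices and 3 edges, delete both glued faces → V=28, E=60, F=34.
Check: V − E + F = 28 − 60 + 34 = 2.

34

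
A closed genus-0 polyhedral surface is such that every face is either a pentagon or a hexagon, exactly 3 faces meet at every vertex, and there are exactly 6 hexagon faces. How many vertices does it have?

Let x be the number of pentagons; then F = 6 + x.
Edge–face incidences: 2E = 6·6 + 5·x = 36 + 5x.
Every vertex has degree 3, so 3V = 2E.
Euler: V − E + F = 2 ⇒ (2E)/3 − E + (6 + x) = 2.
Multiply by 6: 2·(2E) − 3·(2E) + 6·(6 + x) = 12, i.e. 36 + 6x − (36 + 5x) = 12.
Collecting terms: x = 12.
Then 2E = 36 + 5·12 = 96, so E = 48, V = 2E/3 = 32, F = 6 + 12 = 18.

32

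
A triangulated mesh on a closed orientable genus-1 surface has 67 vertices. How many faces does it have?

134

χ = 2 − 2·1 = 0, and every face is a triangle so 3F = 2E.
V − E + F = 0 with E = 3F/2 gives 67 − (3/2 − 1)·F = 0, so F = 134 and E = 201.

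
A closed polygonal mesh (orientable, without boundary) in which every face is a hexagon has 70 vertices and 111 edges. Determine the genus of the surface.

3

Every face is a hexagon and each edge borders two faces, so 6F = 2·111, giving F = 37.
χ = V − E + F = 70 − 111 + 37 = -4.
For a closed orientable surface χ = 2 − 2g, so g = (2 − (-4))/2 = 3.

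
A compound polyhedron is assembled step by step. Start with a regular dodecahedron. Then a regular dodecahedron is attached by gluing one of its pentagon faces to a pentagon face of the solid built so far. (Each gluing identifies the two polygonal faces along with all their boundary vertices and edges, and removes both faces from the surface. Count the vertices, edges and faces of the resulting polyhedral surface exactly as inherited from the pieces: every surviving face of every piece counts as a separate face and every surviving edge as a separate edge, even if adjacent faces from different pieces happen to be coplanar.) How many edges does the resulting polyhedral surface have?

A regular dodecahedron: V=20, E=30, F=12.
Attach a regular dodecahedron (V=20, E=30, F=12) along a 5-gon: merge 5 vertices and 5 edges, delete both glued faces → V=35, E=55, F=22.
Check: V − E + F = 35 − 55 + 22 = 2.

55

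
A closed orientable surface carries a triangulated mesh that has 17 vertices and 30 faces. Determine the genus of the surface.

Every face is a triangle, so 2E = 3·30 = 90, giving E = 45.
χ = V − E + F = 17 − 45 + 30 = 2.
For a closed orientable surface χ = 2 − 2g, so g = (2 − (2))/2 = 0.

0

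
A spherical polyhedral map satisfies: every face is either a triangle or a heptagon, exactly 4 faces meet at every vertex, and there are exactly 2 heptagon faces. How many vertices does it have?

14

Let x be the number of triangles; then F = 2 + x.
Edge–face incidences: 2E = 7·2 + 3·x = 14 + 3x.
Every vertex has degree 4, so 4V = 2E.
Euler: V − E + F = 2 ⇒ (2E)/4 − E + (2 + x) = 2.
Multiply by 8: 2·(2E) − 4·(2E) + 8·(2 + x) = 16, i.e. 16 + 8x − 2·(14 + 3x) = 16.
Collecting terms: 2x − 12 = 16, so 2x = 28, so x = 14.
Then 2E = 14 + 3·14 = 56, so E = 28, V = 2E/4 = 14, F = 2 + 14 = 16.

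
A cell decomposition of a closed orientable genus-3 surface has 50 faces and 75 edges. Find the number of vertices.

21

For a closed orientable surface of genus 3, χ = 2 − 2·3 = -4.
V = -4 + E − F = -4 + 75 − 50 = 21.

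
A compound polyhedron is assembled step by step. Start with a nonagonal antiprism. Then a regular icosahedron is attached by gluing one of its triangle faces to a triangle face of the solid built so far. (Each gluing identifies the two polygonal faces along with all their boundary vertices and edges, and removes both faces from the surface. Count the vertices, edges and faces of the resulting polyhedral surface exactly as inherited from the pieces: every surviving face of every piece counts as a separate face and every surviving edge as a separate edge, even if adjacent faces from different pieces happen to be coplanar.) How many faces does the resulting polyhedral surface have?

38

A nonagonal antiprism: V=18, E=36, F=20.
Attach a regular icosahedron (V=12, E=30, F=20) along a 3-gon: merge 3 vertices and 3 edges, delete both glued faces → V=27, E=63, F=38.
Check: V − E + F = 27 − 63 + 38 = 2.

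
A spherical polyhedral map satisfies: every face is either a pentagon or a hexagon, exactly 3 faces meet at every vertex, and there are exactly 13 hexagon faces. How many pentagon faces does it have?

Let x be the number of pentagons; then F = 13 + x.
Edge–face incidences: 2E = 6·13 + 5·x = 78 + 5x.
Every vertex has degree 3, so 3V = 2E.
Euler: V − E + F = 2 ⇒ (2E)/3 − E + (13 + x) = 2.
Multiply by 6: 2·(2E) − 3·(2E) + 6·(13 + x) = 12, i.e. 78 + 6x − (78 + 5x) = 12.
Collecting terms: x = 12.
Then 2E = 78 + 5·12 = 138, so E = 69, V = 2E/3 = 46, F = 13 + 12 = 25.

12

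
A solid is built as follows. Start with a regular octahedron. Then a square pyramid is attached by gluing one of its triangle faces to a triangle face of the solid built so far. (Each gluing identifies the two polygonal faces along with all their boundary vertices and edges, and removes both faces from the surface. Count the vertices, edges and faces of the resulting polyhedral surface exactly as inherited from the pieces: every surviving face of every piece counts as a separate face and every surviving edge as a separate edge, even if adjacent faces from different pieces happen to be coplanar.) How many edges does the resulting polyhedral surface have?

A regular octahedron: V=6, E=12, F=8.
Attach a square pyramid (V=5, E=8, F=5) along a 3-gon: merge 3 vertices and 3 edges, delete both glued faces → V=8, E=17, F=11.
Check: V − E + F = 8 − 17 + 11 = 2.

17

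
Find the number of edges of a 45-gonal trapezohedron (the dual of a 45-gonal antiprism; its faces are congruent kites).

The n-trapezohedron (dual of the n-antiprism) has V = 2·45 + 2 = 92, E = 4·45 = 180, F = 2·45 = 90.

180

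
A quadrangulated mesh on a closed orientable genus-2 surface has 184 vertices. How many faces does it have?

186

χ = 2 − 2·2 = -2, and every face is a square so 4F = 2E.
V − E + F = -2 with E = 4F/2 gives 184 − (4/2 − 1)·F = -2, so F = 186 and E = 372.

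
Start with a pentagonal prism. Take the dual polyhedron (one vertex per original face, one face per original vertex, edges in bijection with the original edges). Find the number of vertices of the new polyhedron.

7

The base solid has V = 10, E = 15, F = 7.
The dual swaps V and F and preserves E: V′ = F = 7, E′ = E = 15, F′ = V = 10.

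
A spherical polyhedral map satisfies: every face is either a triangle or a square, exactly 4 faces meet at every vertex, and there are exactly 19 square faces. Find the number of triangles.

8

Let x be the number of triangles; then F = 19 + x.
Edge–face incidences: 2E = 4·19 + 3·x = 76 + 3x.
Every vertex has degree 4, so 4V = 2E.
Euler: V − E + F = 2 ⇒ (2E)/4 − E + (19 + x) = 2.
Multiply by 8: 2·(2E) − 4·(2E) + 8·(19 + x) = 16, i.e. 152 + 8x − 2·(76 + 3x) = 16.
Collecting terms: 2x = 16, so x = 8.
Then 2E = 76 + 3·8 = 100, so E = 50, V = 2E/4 = 25, F = 19 + 8 = 27.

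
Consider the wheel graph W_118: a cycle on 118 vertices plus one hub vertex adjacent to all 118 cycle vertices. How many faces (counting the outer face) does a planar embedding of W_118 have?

W_118 has V = 118 + 1 = 119 vertices and E = 2·118 = 236 edges.
By Euler's formula F = 2 − V + E = 2 − 119 + 236 = 119.

119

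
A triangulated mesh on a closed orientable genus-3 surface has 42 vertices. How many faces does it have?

χ = 2 − 2·3 = -4, and every face is a triangle so 3F = 2E.
V − E + F = -4 with E = 3F/2 gives 42 − (3/2 − 1)·F = -4, so F = 92 and E = 138.

92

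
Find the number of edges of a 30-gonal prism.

90

A prism on an n-gon has two n-gon bases and n rectangular sides: V = 2·30 = 60, E = 3·30 = 90, F = 30 + 2 = 32.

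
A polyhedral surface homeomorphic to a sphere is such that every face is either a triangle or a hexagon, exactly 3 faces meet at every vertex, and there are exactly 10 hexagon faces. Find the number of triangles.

Let x be the number of triangles; then F = 10 + x.
Edge–face incidences: 2E = 6·10 + 3·x = 60 + 3x.
Every vertex has degree 3, so 3V = 2E.
Euler: V − E + F = 2 ⇒ (2E)/3 − E + (10 + x) = 2.
Multiply by 6: 2·(2E) − 3·(2E) + 6·(10 + x) = 12, i.e. 60 + 6x − (60 + 3x) = 12.
Collecting terms: 3x = 12, so x = 4.
Then 2E = 60 + 3·4 = 72, so E = 36, V = 2E/3 = 24, F = 10 + 4 = 14.

4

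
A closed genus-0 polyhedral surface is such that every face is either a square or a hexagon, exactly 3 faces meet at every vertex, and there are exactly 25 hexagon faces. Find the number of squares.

6

Let x be the number of squares; then F = 25 + x.
Edge–face incidences: 2E = 6·25 + 4·x = 150 + 4x.
Every vertex has degree 3, so 3V = 2E.
Euler: V − E + F = 2 ⇒ (2E)/3 − E + (25 + x) = 2.
Multiply by 6: 2·(2E) − 3·(2E) + 6·(25 + x) = 12, i.e. 150 + 6x − (150 + 4x) = 12.
Collecting terms: 2x = 12, so x = 6.
Then 2E = 150 + 4·6 = 174, so E = 87, V = 2E/3 = 58, F = 25 + 6 = 31.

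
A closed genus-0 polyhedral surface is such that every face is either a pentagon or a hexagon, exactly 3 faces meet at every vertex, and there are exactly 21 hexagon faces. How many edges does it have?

Let x be the number of pentagons; then F = 21 + x.
Edge–face incidences: 2E = 6·21 + 5·x = 126 + 5x.
Every vertex has degree 3, so 3V = 2E.
Euler: V − E + F = 2 ⇒ (2E)/3 − E + (21 + x) = 2.
Multiply by 6: 2·(2E) − 3·(2E) + 6·(21 + x) = 12, i.e. 126 + 6x − (126 + 5x) = 12.
Collecting terms: x = 12.
Then 2E = 126 + 5·12 = 186, so E = 93, V = 2E/3 = 62, F = 21 + 12 = 33.

93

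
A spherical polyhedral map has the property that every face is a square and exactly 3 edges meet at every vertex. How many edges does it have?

Each face has 4 edges and each edge borders two faces, so 2E = 4F.
Each vertex has degree 3, so 3V = 2E and hence V = 4F/3.
Euler: V − E + F = 2 ⇒ (4F/3) − (4F/2) + F = 2.
Multiply by 6: (8 − 12 + 6)F = 12, i.e. 2F = 12.
So F = 6, E = 4·6/2 = 12, V = 4·6/3 = 8.

12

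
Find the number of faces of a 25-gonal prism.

A prism on an n-gon has two n-gon bases and n rectangular sides: V = 2·25 = 50, E = 3·25 = 75, F = 25 + 2 = 27.

27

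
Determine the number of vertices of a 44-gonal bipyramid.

A bipyramid over an n-gon has 2n triangular faces and n + 2 vertices: V = 44 + 2 = 46, E = 3·44 = 132, F = 2·44 = 88.

46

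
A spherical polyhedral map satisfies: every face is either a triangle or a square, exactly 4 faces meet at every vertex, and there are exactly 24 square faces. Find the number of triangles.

8

Let x be the number of triangles; then F = 24 + x.
Edge–face incidences: 2E = 4·24 + 3·x = 96 + 3x.
Every vertex has degree 4, so 4V = 2E.
Euler: V − E + F = 2 ⇒ (2E)/4 − E + (24 + x) = 2.
Multiply by 8: 2·(2E) − 4·(2E) + 8·(24 + x) = 16, i.e. 192 + 8x − 2·(96 + 3x) = 16.
Collecting terms: 2x = 16, so x = 8.
Then 2E = 96 + 3·8 = 120, so E = 60, V = 2E/4 = 30, F = 24 + 8 = 32.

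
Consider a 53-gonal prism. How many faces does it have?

55

A prism on an n-gon has two n-gon bases and n rectangular sides: V = 2·53 = 106, E = 3·53 = 159, F = 53 + 2 = 55.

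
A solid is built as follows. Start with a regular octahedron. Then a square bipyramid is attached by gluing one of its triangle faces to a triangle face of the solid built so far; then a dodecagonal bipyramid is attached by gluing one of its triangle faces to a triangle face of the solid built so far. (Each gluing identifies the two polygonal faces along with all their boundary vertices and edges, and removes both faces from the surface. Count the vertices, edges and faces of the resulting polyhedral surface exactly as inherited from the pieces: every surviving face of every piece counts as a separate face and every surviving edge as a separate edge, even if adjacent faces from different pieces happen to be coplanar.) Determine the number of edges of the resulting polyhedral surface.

54

A regular octahedron: V=6, E=12, F=8.
Attach a square bipyramid (V=6, E=12, F=8) along a 3-gon: merge 3 vertices and 3 edges, delete both glued faces → V=9, E=21, F=14.
Attach a dodecagonal bipyramid (V=14, E=36, F=24) along a 3-gon: merge 3 vertices and 3 edges, delete both glued faces → V=20, E=54, F=36.
Check: V − E + F = 20 − 54 + 36 = 2.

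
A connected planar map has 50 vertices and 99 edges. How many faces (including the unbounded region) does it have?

51

Euler's formula for a connected plane graph: V − E + F = 2, so F = 2 − 50 + 99 = 51.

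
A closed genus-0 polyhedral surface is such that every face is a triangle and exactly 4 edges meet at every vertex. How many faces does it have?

8

Each face has 3 edges and each edge borders two faces, so 2E = 3F.
Each vertex has degree 4, so 4V = 2E and hence V = 3F/4.
Euler: V − E + F = 2 ⇒ (3F/4) − (3F/2) + F = 2.
Multiply by 8: (6 − 12 + 8)F = 16, i.e. 2F = 16.
So F = 8, E = 3·8/2 = 12, V = 3·8/4 = 6.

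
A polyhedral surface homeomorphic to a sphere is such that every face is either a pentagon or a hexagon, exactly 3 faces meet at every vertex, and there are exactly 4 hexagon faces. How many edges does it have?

Let x be the number of pentagons; then F = 4 + x.
Edge–face incidences: 2E = 6·4 + 5·x = 24 + 5x.
Every vertex has degree 3, so 3V = 2E.
Euler: V − E + F = 2 ⇒ (2E)/3 − E + (4 + x) = 2.
Multiply by 6: 2·(2E) − 3·(2E) + 6·(4 + x) = 12, i.e. 24 + 6x − (24 + 5x) = 12.
Collecting terms: x = 12.
Then 2E = 24 + 5·12 = 84, so E = 42, V = 2E/3 = 28, F = 4 + 12 = 16.

42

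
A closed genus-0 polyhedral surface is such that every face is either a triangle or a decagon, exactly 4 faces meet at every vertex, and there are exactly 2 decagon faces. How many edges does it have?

Let x be the number of triangles; then F = 2 + x.
Edge–face incidences: 2E = 10·2 + 3·x = 20 + 3x.
Every vertex has degree 4, so 4V = 2E.
Euler: V − E + F = 2 ⇒ (2E)/4 − E + (2 + x) = 2.
Multiply by 8: 2·(2E) − 4·(2E) + 8·(2 + x) = 16, i.e. 16 + 8x − 2·(20 + 3x) = 16.
Collecting terms: 2x − 24 = 16, so 2x = 40, so x = 20.
Then 2E = 20 + 3·20 = 80, so E = 40, V = 2E/4 = 20, F = 2 + 20 = 22.

40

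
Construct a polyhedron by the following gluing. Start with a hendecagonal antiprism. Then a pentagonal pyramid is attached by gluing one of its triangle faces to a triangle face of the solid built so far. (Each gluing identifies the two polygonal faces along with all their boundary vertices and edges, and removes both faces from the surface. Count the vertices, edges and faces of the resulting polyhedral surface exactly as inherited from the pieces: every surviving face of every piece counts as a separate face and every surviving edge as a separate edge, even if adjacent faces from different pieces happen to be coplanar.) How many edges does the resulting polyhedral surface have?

51

A hendecagonal antiprism: V=22, E=44, F=24.
Attach a pentagonal pyramid (V=6, E=10, F=6) along a 3-gon: merge 3 vertices and 3 edges, delete both glued faces → V=25, E=51, F=28.
Check: V − E + F = 25 − 51 + 28 = 2.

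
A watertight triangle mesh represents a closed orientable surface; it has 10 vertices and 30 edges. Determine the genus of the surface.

Every face is a triangle and each edge borders two faces, so 3F = 2·30, giving F = 20.
χ = V − E + F = 10 − 30 + 20 = 0.
For a closed orientable surface χ = 2 − 2g, so g = (2 − (0))/2 = 1.

1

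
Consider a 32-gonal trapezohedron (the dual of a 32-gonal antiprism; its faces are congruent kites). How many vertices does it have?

The n-trapezohedron (dual of the n-antiprism) has V = 2·32 + 2 = 66, E = 4·32 = 128, F = 2·32 = 64.

66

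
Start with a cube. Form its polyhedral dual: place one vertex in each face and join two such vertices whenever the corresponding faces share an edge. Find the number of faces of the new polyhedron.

8

The base solid has V = 8, E = 12, F = 6.
The dual swaps V and F and preserves E: V′ = F = 6, E′ = E = 12, F′ = V = 8.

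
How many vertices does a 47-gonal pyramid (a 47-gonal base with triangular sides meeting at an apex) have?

48

A pyramid on an n-gon base has one n-gon and n triangles: V = 47 + 1 = 48, E = 2·47 = 94, F = 47 + 1 = 48.
Check: V − E + F = 48 − 94 + 48 = 2.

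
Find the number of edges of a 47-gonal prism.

A prism on an n-gon has two n-gon bases and n rectangular sides: V = 2·47 = 94, E = 3·47 = 141, F = 47 + 2 = 49.
Check: V − E + F = 94 − 141 + 49 = 2.

141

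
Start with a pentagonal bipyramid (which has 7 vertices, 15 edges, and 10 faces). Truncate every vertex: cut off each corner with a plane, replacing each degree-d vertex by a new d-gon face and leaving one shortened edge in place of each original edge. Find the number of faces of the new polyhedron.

17

Truncation replaces each original edge-end by a new vertex, so V′ = 2E = 30.
Each original edge survives, and each old vertex of degree d contributes d new edges; summing degrees gives Σd = 2E, so E′ = E + 2E = 3E = 45.
Each original face survives and each original vertex becomes one new face: F′ = F + V = 17.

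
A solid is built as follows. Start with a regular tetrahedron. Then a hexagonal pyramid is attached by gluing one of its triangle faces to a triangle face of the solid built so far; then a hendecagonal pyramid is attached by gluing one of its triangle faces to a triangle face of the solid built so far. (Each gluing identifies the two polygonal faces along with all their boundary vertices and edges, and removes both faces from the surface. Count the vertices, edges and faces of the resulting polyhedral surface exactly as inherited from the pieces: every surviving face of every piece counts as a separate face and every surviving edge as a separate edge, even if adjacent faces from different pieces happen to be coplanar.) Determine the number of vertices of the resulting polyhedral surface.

17

A regular tetrahedron: V=4, E=6, F=4.
Attach a hexagonal pyramid (V=7, E=12, F=7) along a 3-gon: merge 3 vertices and 3 edges, delete both glued faces → V=8, E=15, F=9.
Attach a hendecagonal pyramid (V=12, E=22, F=12) along a 3-gon: merge 3 vertices and 3 edges, delete both glued faces → V=17, E=34, F=19.
Check: V − E + F = 17 − 34 + 19 = 2.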